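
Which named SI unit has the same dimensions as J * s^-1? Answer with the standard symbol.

W

J = N·m (work = force × distance),
    = kg·m²·s⁻².
Combining: J·s⁻¹ = (kg·m²·s⁻²) · s⁻¹ = kg·m²·s⁻³.
kg·m²·s⁻³ is the base-SI form of the watt.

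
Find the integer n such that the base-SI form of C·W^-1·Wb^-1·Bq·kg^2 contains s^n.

C = s·A.
W = kg·m²·s⁻³.
So W⁻¹ = kg⁻¹·m⁻²·s³.
Wb = kg·m²·s⁻²·A⁻¹.
So Wb⁻¹ = kg⁻¹·m⁻²·s²·A.
Bq = s⁻¹.
Combining: C·W⁻¹·Wb⁻¹·Bq·kg² = (s·A) · (kg⁻¹·m⁻²·s³) · (kg⁻¹·m⁻²·s²·A) · s⁻¹ · kg² = m⁻⁴·s⁵·A².
The exponent of s is 5.

5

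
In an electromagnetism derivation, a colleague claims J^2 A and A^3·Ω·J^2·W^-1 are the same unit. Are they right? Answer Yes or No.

Left side:
  J = N·m (work = force × distance),
      = kg·m²·s⁻².
  So J² = kg²·m⁴·s⁻⁴.
  Combining: J²·A = (kg²·m⁴·s⁻⁴) · A = kg²·m⁴·s⁻⁴·A.
Right side:
  Ω = V/A (resistance = voltage per current),
      = kg·m²·s⁻³·A⁻².
  J = N·m (work = force × distance),
      = kg·m²·s⁻².
  So J² = kg²·m⁴·s⁻⁴.
  W = J/s (power = energy per time),
      = kg·m²·s⁻³.
  So W⁻¹ = kg⁻¹·m⁻²·s³.
  Combining: A³·Ω·J²·W⁻¹ = A³ · (kg·m²·s⁻³·A⁻²) · (kg²·m⁴·s⁻⁴) · (kg⁻¹·m⁻²·s³) = kg²·m⁴·s⁻⁴·A.
Both reduce to kg²·m⁴·s⁻⁴·A.

Yes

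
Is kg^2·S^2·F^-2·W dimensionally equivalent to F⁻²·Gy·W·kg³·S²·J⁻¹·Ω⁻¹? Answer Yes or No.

No

Left side:
  S = kg⁻¹·m⁻²·s³·A².
  So S² = kg⁻²·m⁻⁴·s⁶·A⁴.
  F = kg⁻¹·m⁻²·s⁴·A².
  So F⁻² = kg²·m⁴·s⁻⁸·A⁻⁴.
  W = kg·m²·s⁻³.
  Combining: kg²·S²·F⁻²·W = kg² · (kg⁻²·m⁻⁴·s⁶·A⁴) · (kg²·m⁴·s⁻⁸·A⁻⁴) · (kg·m²·s⁻³) = kg³·m²·s⁻⁵.
Right side:
  F = kg⁻¹·m⁻²·s⁴·A².
  So F⁻² = kg²·m⁴·s⁻⁸·A⁻⁴.
  Gy = m²·s⁻².
  W = kg·m²·s⁻³.
  S = kg⁻¹·m⁻²·s³·A².
  So S² = kg⁻²·m⁻⁴·s⁶·A⁴.
  J = kg·m²·s⁻².
  So J⁻¹ = kg⁻¹·m⁻²·s².
  Ω = kg·m²·s⁻³·A⁻².
  So Ω⁻¹ = kg⁻¹·m⁻²·s³·A².
  Combining: F⁻²·Gy·W·kg³·S²·J⁻¹·Ω⁻¹ = (kg²·m⁴·s⁻⁸·A⁻⁴) · (m²·s⁻²) · (kg·m²·s⁻³) · kg³ · (kg⁻²·m⁻⁴·s⁶·A⁴) · (kg⁻¹·m⁻²·s²) · (kg⁻¹·m⁻²·s³·A²) = kg²·s⁻²·A².
Left is kg³·m²·s⁻⁵; right is kg²·s⁻²·A² — different.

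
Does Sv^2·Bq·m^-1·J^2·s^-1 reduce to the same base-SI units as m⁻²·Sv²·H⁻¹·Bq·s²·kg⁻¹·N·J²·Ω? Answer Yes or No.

Left side:
  Sv = J/kg (equivalent dose = energy per mass),
      = m²·s⁻².
  So Sv² = m⁴·s⁻⁴.
  Bq = 1/s = s⁻¹ (activity is decays per second).
  J = N·m (work = force × distance),
      = kg·m²·s⁻².
  So J² = kg²·m⁴·s⁻⁴.
  Combining: Sv²·Bq·m⁻¹·J²·s⁻¹ = (m⁴·s⁻⁴) · s⁻¹ · m⁻¹ · (kg²·m⁴·s⁻⁴) · s⁻¹ = kg²·m⁷·s⁻¹⁰.
Right side:
  Sv = J/kg (equivalent dose = energy per mass),
      = m²·s⁻².
  So Sv² = m⁴·s⁻⁴.
  H = Wb/A (inductance = flux per current),
      = kg·m²·s⁻²·A⁻².
  So H⁻¹ = kg⁻¹·m⁻²·s²·A².
  Bq = 1/s = s⁻¹ (activity is decays per second).
  N = kg·m/s² = kg·m·s⁻² (force = mass × acceleration).
  J = N·m (work = force × distance),
      = kg·m²·s⁻².
  So J² = kg²·m⁴·s⁻⁴.
  Ω = V/A (resistance = voltage per current),
      = kg·m²·s⁻³·A⁻².
  Combining: m⁻²·Sv²·H⁻¹·Bq·s²·kg⁻¹·N·J²·Ω = m⁻² · (m⁴·s⁻⁴) · (kg⁻¹·m⁻²·s²·A²) · s⁻¹ · s² · kg⁻¹ · (kg·m·s⁻²) · (kg²·m⁴·s⁻⁴) · (kg·m²·s⁻³·A⁻²) = kg²·m⁷·s⁻¹⁰.
Both reduce to kg²·m⁷·s⁻¹⁰.

Yes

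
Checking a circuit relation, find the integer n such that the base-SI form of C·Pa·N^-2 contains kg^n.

-1

C = A·s = s·A (charge = current × time).
Pa = N/m² (pressure = force per area),
    = kg·m⁻¹·s⁻².
N = kg·m/s² = kg·m·s⁻² (force = mass × acceleration).
So N⁻² = kg⁻²·m⁻²·s⁴.
Combining: C·Pa·N⁻² = (s·A) · (kg·m⁻¹·s⁻²) · (kg⁻²·m⁻²·s⁴) = kg⁻¹·m⁻³·s³·A.
The exponent of kg is -1.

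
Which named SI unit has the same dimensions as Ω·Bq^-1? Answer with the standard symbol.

Ω = V/A (resistance = voltage per current),
    = kg·m²·s⁻³·A⁻².
Bq = 1/s = s⁻¹ (activity is decays per second).
So Bq⁻¹ = s.
Combining: Ω·Bq⁻¹ = (kg·m²·s⁻³·A⁻²) · s = kg·m²·s⁻²·A⁻².
kg·m²·s⁻²·A⁻² is the base-SI form of the henry.

H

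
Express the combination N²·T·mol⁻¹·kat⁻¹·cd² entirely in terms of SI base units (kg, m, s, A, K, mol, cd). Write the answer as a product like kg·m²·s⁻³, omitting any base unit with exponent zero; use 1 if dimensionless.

N = kg·m/s² = kg·m·s⁻² (force = mass × acceleration).
So N² = kg²·m²·s⁻⁴.
T = Wb/m² (flux density = flux per area),
    = kg·s⁻²·A⁻¹.
kat = mol/s = s⁻¹·mol (catalytic activity).
So kat⁻¹ = s·mol⁻¹.
Combining: N²·T·mol⁻¹·kat⁻¹·cd² = (kg²·m²·s⁻⁴) · (kg·s⁻²·A⁻¹) · mol⁻¹ · (s·mol⁻¹) · cd² = kg³·m²·s⁻⁵·A⁻¹·mol⁻²·cd².

kg³·m²·s⁻⁵·A⁻¹·mol⁻²·cd²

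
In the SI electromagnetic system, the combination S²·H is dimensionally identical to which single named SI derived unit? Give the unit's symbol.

S = 1/Ω (conductance is reciprocal resistance),
    = kg⁻¹·m⁻²·s³·A².
So S² = kg⁻²·m⁻⁴·s⁶·A⁴.
H = Wb/A (inductance = flux per current),
    = kg·m²·s⁻²·A⁻².
Combining: S²·H = (kg⁻²·m⁻⁴·s⁶·A⁴) · (kg·m²·s⁻²·A⁻²) = kg⁻¹·m⁻²·s⁴·A².
kg⁻¹·m⁻²·s⁴·A² is the base-SI form of the farad.

F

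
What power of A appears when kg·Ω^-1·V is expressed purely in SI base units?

1

Ω = V/A (resistance = voltage per current),
    = kg·m²·s⁻³·A⁻².
So Ω⁻¹ = kg⁻¹·m⁻²·s³·A².
V = W/A (potential = power per current),
    = kg·m²·s⁻³·A⁻¹.
Combining: kg·Ω⁻¹·V = kg · (kg⁻¹·m⁻²·s³·A²) · (kg·m²·s⁻³·A⁻¹) = kg·A.
The exponent of A is 1.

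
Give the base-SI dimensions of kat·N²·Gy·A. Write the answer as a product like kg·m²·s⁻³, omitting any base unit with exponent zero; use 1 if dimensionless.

kat = mol/s = s⁻¹·mol (catalytic activity).
N = kg·m/s² = kg·m·s⁻² (force = mass × acceleration).
So N² = kg²·m²·s⁻⁴.
Gy = J/kg (absorbed dose = energy per mass),
    = m²·s⁻².
Combining: kat·N²·Gy·A = (s⁻¹·mol) · (kg²·m²·s⁻⁴) · (m²·s⁻²) · A = kg²·m⁴·s⁻⁷·A·mol.

kg²·m⁴·s⁻⁷·A·mol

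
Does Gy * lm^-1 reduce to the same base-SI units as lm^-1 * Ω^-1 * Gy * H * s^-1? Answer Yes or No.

Left side:
  Gy = J/kg (absorbed dose = energy per mass),
      = m²·s⁻².
  lm = cd·sr = cd (luminous flux; sr is dimensionless).
  So lm⁻¹ = cd⁻¹.
  Combining: Gy·lm⁻¹ = (m²·s⁻²) · cd⁻¹ = m²·s⁻²·cd⁻¹.
Right side:
  lm = cd·sr = cd (luminous flux; sr is dimensionless).
  So lm⁻¹ = cd⁻¹.
  Ω = V/A (resistance = voltage per current),
      = kg·m²·s⁻³·A⁻².
  So Ω⁻¹ = kg⁻¹·m⁻²·s³·A².
  Gy = J/kg (absorbed dose = energy per mass),
      = m²·s⁻².
  H = Wb/A (inductance = flux per current),
      = kg·m²·s⁻²·A⁻².
  Combining: lm⁻¹·Ω⁻¹·Gy·H·s⁻¹ = cd⁻¹ · (kg⁻¹·m⁻²·s³·A²) · (m²·s⁻²) · (kg·m²·s⁻²·A⁻²) · s⁻¹ = m²·s⁻²·cd⁻¹.
Both reduce to m²·s⁻²·cd⁻¹.

Yes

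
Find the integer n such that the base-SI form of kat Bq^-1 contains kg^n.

0

kat = mol/s = s⁻¹·mol (catalytic activity).
Bq = 1/s = s⁻¹ (activity is decays per second).
So Bq⁻¹ = s.
Combining: kat·Bq⁻¹ = (s⁻¹·mol) · s = mol.
The exponent of kg is 0.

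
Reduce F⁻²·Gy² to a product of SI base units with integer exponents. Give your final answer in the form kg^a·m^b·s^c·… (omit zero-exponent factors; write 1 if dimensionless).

F = C/V (capacitance = charge per voltage),
    = A·s/(kg·m²·s⁻³·A⁻¹) (substituting C and V),
    = kg⁻¹·m⁻²·s⁴·A².
So F⁻² = kg²·m⁴·s⁻⁸·A⁻⁴.
Gy = J/kg (absorbed dose = energy per mass),
    = m²·s⁻².
So Gy² = m⁴·s⁻⁴.
Combining: F⁻²·Gy² = (kg²·m⁴·s⁻⁸·A⁻⁴) · (m⁴·s⁻⁴) = kg²·m⁸·s⁻¹²·A⁻⁴.

kg²·m⁸·s⁻¹²·A⁻⁴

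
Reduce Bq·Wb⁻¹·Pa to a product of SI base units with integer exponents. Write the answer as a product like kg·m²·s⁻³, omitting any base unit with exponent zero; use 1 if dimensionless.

m⁻³·s⁻¹·A

Bq = s⁻¹.
Wb = kg·m²·s⁻²·A⁻¹.
So Wb⁻¹ = kg⁻¹·m⁻²·s²·A.
Pa = kg·m⁻¹·s⁻².
Combining: Bq·Wb⁻¹·Pa = s⁻¹ · (kg⁻¹·m⁻²·s²·A) · (kg·m⁻¹·s⁻²) = m⁻³·s⁻¹·A.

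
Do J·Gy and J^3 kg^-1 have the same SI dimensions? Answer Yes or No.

Left side:
  J = kg·m²·s⁻².
  Gy = m²·s⁻².
  Combining: J·Gy = (kg·m²·s⁻²) · (m²·s⁻²) = kg·m⁴·s⁻⁴.
Right side:
  J = N·m (work = force × distance),
      = kg·m²·s⁻².
  So J³ = kg³·m⁶·s⁻⁶.
  Combining: J³·kg⁻¹ = (kg³·m⁶·s⁻⁶) · kg⁻¹ = kg²·m⁶·s⁻⁶.
Left is kg·m⁴·s⁻⁴; right is kg²·m⁶·s⁻⁶ — different.

No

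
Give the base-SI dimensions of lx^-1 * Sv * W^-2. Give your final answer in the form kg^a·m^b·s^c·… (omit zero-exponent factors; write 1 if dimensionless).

lx = m⁻²·cd.
So lx⁻¹ = m²·cd⁻¹.
Sv = m²·s⁻².
W = kg·m²·s⁻³.
So W⁻² = kg⁻²·m⁻⁴·s⁶.
Combining: lx⁻¹·Sv·W⁻² = (m²·cd⁻¹) · (m²·s⁻²) · (kg⁻²·m⁻⁴·s⁶) = kg⁻²·s⁴·cd⁻¹.

kg⁻²·s⁴·cd⁻¹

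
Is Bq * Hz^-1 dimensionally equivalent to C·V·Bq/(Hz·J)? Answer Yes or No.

Left side:
  Bq = s⁻¹.
  Hz = s⁻¹.
  So Hz⁻¹ = s.
  Combining: Bq·Hz⁻¹ = s⁻¹ · s = 1.
Right side:
  Hz = 1/s = s⁻¹ (frequency is cycles per second).
  So Hz⁻¹ = s.
  C = A·s = s·A (charge = current × time).
  V = W/A (potential = power per current),
      = kg·m²·s⁻³·A⁻¹.
  J = N·m (work = force × distance),
      = kg·m²·s⁻².
  So J⁻¹ = kg⁻¹·m⁻²·s².
  Bq = 1/s = s⁻¹ (activity is decays per second).
  Combining: Hz⁻¹·C·V·J⁻¹·Bq = s · (s·A) · (kg·m²·s⁻³·A⁻¹) · (kg⁻¹·m⁻²·s²) · s⁻¹ = 1.
Both reduce to 1.

Yes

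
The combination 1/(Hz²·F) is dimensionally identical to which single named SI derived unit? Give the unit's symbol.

H

Hz = s⁻¹.
So Hz⁻² = s².
F = kg⁻¹·m⁻²·s⁴·A².
So F⁻¹ = kg·m²·s⁻⁴·A⁻².
Combining: Hz⁻²·F⁻¹ = s² · (kg·m²·s⁻⁴·A⁻²) = kg·m²·s⁻²·A⁻².
kg·m²·s⁻²·A⁻² is the base-SI form of the henry.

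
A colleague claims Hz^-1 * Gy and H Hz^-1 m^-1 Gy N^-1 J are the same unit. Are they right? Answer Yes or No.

Left side:
  Hz = 1/s = s⁻¹ (frequency is cycles per second).
  So Hz⁻¹ = s.
  Gy = J/kg (absorbed dose = energy per mass),
      = m²·s⁻².
  Combining: Hz⁻¹·Gy = s · (m²·s⁻²) = m²·s⁻¹.
Right side:
  H = Wb/A (inductance = flux per current),
      = kg·m²·s⁻²·A⁻².
  Hz = 1/s = s⁻¹ (frequency is cycles per second).
  So Hz⁻¹ = s.
  Gy = J/kg (absorbed dose = energy per mass),
      = m²·s⁻².
  N = kg·m/s² = kg·m·s⁻² (force = mass × acceleration).
  So N⁻¹ = kg⁻¹·m⁻¹·s².
  J = N·m (work = force × distance),
      = kg·m²·s⁻².
  Combining: H·Hz⁻¹·m⁻¹·Gy·N⁻¹·J = (kg·m²·s⁻²·A⁻²) · s · m⁻¹ · (m²·s⁻²) · (kg⁻¹·m⁻¹·s²) · (kg·m²·s⁻²) = kg·m⁴·s⁻³·A⁻².
Left is m²·s⁻¹; right is kg·m⁴·s⁻³·A⁻² — different.

No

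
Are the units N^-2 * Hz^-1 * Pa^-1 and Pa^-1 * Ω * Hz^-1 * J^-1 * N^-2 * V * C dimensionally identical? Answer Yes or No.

No

Left side:
  N = kg·m/s² = kg·m·s⁻² (force = mass × acceleration).
  So N⁻² = kg⁻²·m⁻²·s⁴.
  Hz = 1/s = s⁻¹ (frequency is cycles per second).
  So Hz⁻¹ = s.
  Pa = N/m² (pressure = force per area),
      = kg·m⁻¹·s⁻².
  So Pa⁻¹ = kg⁻¹·m·s².
  Combining: N⁻²·Hz⁻¹·Pa⁻¹ = (kg⁻²·m⁻²·s⁴) · s · (kg⁻¹·m·s²) = kg⁻³·m⁻¹·s⁷.
Right side:
  Pa = kg·m⁻¹·s⁻².
  So Pa⁻¹ = kg⁻¹·m·s².
  Ω = kg·m²·s⁻³·A⁻².
  Hz = s⁻¹.
  So Hz⁻¹ = s.
  J = kg·m²·s⁻².
  So J⁻¹ = kg⁻¹·m⁻²·s².
  N = kg·m·s⁻².
  So N⁻² = kg⁻²·m⁻²·s⁴.
  V = kg·m²·s⁻³·A⁻¹.
  C = s·A.
  Combining: Pa⁻¹·Ω·Hz⁻¹·J⁻¹·N⁻²·V·C = (kg⁻¹·m·s²) · (kg·m²·s⁻³·A⁻²) · s · (kg⁻¹·m⁻²·s²) · (kg⁻²·m⁻²·s⁴) · (kg·m²·s⁻³·A⁻¹) · (s·A) = kg⁻²·m·s⁴·A⁻².
Left is kg⁻³·m⁻¹·s⁷; right is kg⁻²·m·s⁴·A⁻² — different.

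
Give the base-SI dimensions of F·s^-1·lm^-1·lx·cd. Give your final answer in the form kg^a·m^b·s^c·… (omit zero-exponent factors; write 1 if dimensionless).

F = C/V (capacitance = charge per voltage),
    = A·s/(kg·m²·s⁻³·A⁻¹) (substituting C and V),
    = kg⁻¹·m⁻²·s⁴·A².
lm = cd·sr = cd (luminous flux; sr is dimensionless).
So lm⁻¹ = cd⁻¹.
lx = lm/m² (illuminance = luminous flux per area),
    = m⁻²·cd.
Combining: F·s⁻¹·lm⁻¹·lx·cd = (kg⁻¹·m⁻²·s⁴·A²) · s⁻¹ · cd⁻¹ · (m⁻²·cd) · cd = kg⁻¹·m⁻⁴·s³·A²·cd.

kg⁻¹·m⁻⁴·s³·A²·cd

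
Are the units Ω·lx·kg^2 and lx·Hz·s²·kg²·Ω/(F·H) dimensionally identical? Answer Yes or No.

No

Left side:
  Ω = kg·m²·s⁻³·A⁻².
  lx = m⁻²·cd.
  Combining: Ω·lx·kg² = (kg·m²·s⁻³·A⁻²) · (m⁻²·cd) · kg² = kg³·s⁻³·A⁻²·cd.
Right side:
  F = C/V (capacitance = charge per voltage),
      = A·s/(kg·m²·s⁻³·A⁻¹) (substituting C and V),
      = kg⁻¹·m⁻²·s⁴·A².
  So F⁻¹ = kg·m²·s⁻⁴·A⁻².
  lx = lm/m² (illuminance = luminous flux per area),
      = m⁻²·cd.
  Hz = 1/s = s⁻¹ (frequency is cycles per second).
  H = Wb/A (inductance = flux per current),
      = kg·m²·s⁻²·A⁻².
  So H⁻¹ = kg⁻¹·m⁻²·s²·A².
  Ω = V/A (resistance = voltage per current),
      = kg·m²·s⁻³·A⁻².
  Combining: F⁻¹·lx·Hz·s²·kg²·H⁻¹·Ω = (kg·m²·s⁻⁴·A⁻²) · (m⁻²·cd) · s⁻¹ · s² · kg² · (kg⁻¹·m⁻²·s²·A²) · (kg·m²·s⁻³·A⁻²) = kg³·s⁻⁴·A⁻²·cd.
Left is kg³·s⁻³·A⁻²·cd; right is kg³·s⁻⁴·A⁻²·cd — different.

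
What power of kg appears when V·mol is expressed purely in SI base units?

V = W/A (potential = power per current),
    = kg·m²·s⁻³·A⁻¹.
Combining: V·mol = (kg·m²·s⁻³·A⁻¹) · mol = kg·m²·s⁻³·A⁻¹·mol.
The exponent of kg is 1.

1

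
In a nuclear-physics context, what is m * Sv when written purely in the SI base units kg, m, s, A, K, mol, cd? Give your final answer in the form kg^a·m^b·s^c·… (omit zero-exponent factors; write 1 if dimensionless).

m³·s⁻²

Sv = J/kg (equivalent dose = energy per mass),
    = m²·s⁻².
Combining: m·Sv = m · (m²·s⁻²) = m³·s⁻².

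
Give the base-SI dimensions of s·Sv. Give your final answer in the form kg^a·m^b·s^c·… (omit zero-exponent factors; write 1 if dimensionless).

Sv = m²·s⁻².
Combining: s·Sv = s · (m²·s⁻²) = m²·s⁻¹.

m²·s⁻¹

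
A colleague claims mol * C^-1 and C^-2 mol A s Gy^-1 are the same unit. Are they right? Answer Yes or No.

No

Left side:
  C = A·s = s·A (charge = current × time).
  So C⁻¹ = s⁻¹·A⁻¹.
  Combining: mol·C⁻¹ = mol · (s⁻¹·A⁻¹) = s⁻¹·A⁻¹·mol.
Right side:
  C = A·s = s·A (charge = current × time).
  So C⁻² = s⁻²·A⁻².
  Gy = J/kg (absorbed dose = energy per mass),
      = m²·s⁻².
  So Gy⁻¹ = m⁻²·s².
  Combining: C⁻²·mol·A·s·Gy⁻¹ = (s⁻²·A⁻²) · mol · A · s · (m⁻²·s²) = m⁻²·s·A⁻¹·mol.
Left is s⁻¹·A⁻¹·mol; right is m⁻²·s·A⁻¹·mol — different.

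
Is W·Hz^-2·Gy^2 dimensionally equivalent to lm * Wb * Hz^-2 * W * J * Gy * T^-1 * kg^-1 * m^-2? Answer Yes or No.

Left side:
  W = kg·m²·s⁻³.
  Hz = s⁻¹.
  So Hz⁻² = s².
  Gy = m²·s⁻².
  So Gy² = m⁴·s⁻⁴.
  Combining: W·Hz⁻²·Gy² = (kg·m²·s⁻³) · s² · (m⁴·s⁻⁴) = kg·m⁶·s⁻⁵.
Right side:
  lm = cd·sr = cd (luminous flux; sr is dimensionless).
  Wb = V·s (flux: a volt is a weber per second),
      = kg·m²·s⁻²·A⁻¹.
  Hz = 1/s = s⁻¹ (frequency is cycles per second).
  So Hz⁻² = s².
  W = J/s (power = energy per time),
      = kg·m²·s⁻³.
  J = N·m (work = force × distance),
      = kg·m²·s⁻².
  Gy = J/kg (absorbed dose = energy per mass),
      = m²·s⁻².
  T = Wb/m² (flux density = flux per area),
      = kg·s⁻²·A⁻¹.
  So T⁻¹ = kg⁻¹·s²·A.
  Combining: lm·Wb·Hz⁻²·W·J·Gy·T⁻¹·kg⁻¹·m⁻² = cd · (kg·m²·s⁻²·A⁻¹) · s² · (kg·m²·s⁻³) · (kg·m²·s⁻²) · (m²·s⁻²) · (kg⁻¹·s²·A) · kg⁻¹ · m⁻² = kg·m⁶·s⁻⁵·cd.
Left is kg·m⁶·s⁻⁵; right is kg·m⁶·s⁻⁵·cd — different.

No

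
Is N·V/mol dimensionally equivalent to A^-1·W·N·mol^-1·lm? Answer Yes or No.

No

Left side:
  N = kg·m/s² = kg·m·s⁻² (force = mass × acceleration).
  V = W/A (potential = power per current),
      = kg·m²·s⁻³·A⁻¹.
  Combining: N·mol⁻¹·V = (kg·m·s⁻²) · mol⁻¹ · (kg·m²·s⁻³·A⁻¹) = kg²·m³·s⁻⁵·A⁻¹·mol⁻¹.
Right side:
  W = J/s (power = energy per time),
      = kg·m²·s⁻³.
  N = kg·m/s² = kg·m·s⁻² (force = mass × acceleration).
  lm = cd·sr = cd (luminous flux; sr is dimensionless).
  Combining: A⁻¹·W·N·mol⁻¹·lm = A⁻¹ · (kg·m²·s⁻³) · (kg·m·s⁻²) · mol⁻¹ · cd = kg²·m³·s⁻⁵·A⁻¹·mol⁻¹·cd.
Left is kg²·m³·s⁻⁵·A⁻¹·mol⁻¹; right is kg²·m³·s⁻⁵·A⁻¹·mol⁻¹·cd — different.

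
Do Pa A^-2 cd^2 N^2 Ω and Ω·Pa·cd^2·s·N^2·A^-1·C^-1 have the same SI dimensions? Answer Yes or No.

Left side:
  Pa = kg·m⁻¹·s⁻².
  N = kg·m·s⁻².
  So N² = kg²·m²·s⁻⁴.
  Ω = kg·m²·s⁻³·A⁻².
  Combining: Pa·A⁻²·cd²·N²·Ω = (kg·m⁻¹·s⁻²) · A⁻² · cd² · (kg²·m²·s⁻⁴) · (kg·m²·s⁻³·A⁻²) = kg⁴·m³·s⁻⁹·A⁻⁴·cd².
Right side:
  Ω = V/A (resistance = voltage per current),
      = kg·m²·s⁻³·A⁻².
  Pa = N/m² (pressure = force per area),
      = kg·m⁻¹·s⁻².
  N = kg·m/s² = kg·m·s⁻² (force = mass × acceleration).
  So N² = kg²·m²·s⁻⁴.
  C = A·s = s·A (charge = current × time).
  So C⁻¹ = s⁻¹·A⁻¹.
  Combining: Ω·Pa·cd²·s·N²·A⁻¹·C⁻¹ = (kg·m²·s⁻³·A⁻²) · (kg·m⁻¹·s⁻²) · cd² · s · (kg²·m²·s⁻⁴) · A⁻¹ · (s⁻¹·A⁻¹) = kg⁴·m³·s⁻⁹·A⁻⁴·cd².
Both reduce to kg⁴·m³·s⁻⁹·A⁻⁴·cd².

Yes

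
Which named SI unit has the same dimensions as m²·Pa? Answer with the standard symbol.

Pa = N/m² (pressure = force per area),
    = kg·m⁻¹·s⁻².
Combining: m²·Pa = m² · (kg·m⁻¹·s⁻²) = kg·m·s⁻².
kg·m·s⁻² is the base-SI form of the newton.

N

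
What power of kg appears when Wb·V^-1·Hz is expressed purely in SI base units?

0

Wb = kg·m²·s⁻²·A⁻¹.
V = kg·m²·s⁻³·A⁻¹.
So V⁻¹ = kg⁻¹·m⁻²·s³·A.
Hz = s⁻¹.
Combining: Wb·V⁻¹·Hz = (kg·m²·s⁻²·A⁻¹) · (kg⁻¹·m⁻²·s³·A) · s⁻¹ = 1.
The exponent of kg is 0.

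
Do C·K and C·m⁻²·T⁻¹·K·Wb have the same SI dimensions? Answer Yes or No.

Left side:
  C = A·s = s·A (charge = current × time).
  Combining: C·K = (s·A) · K = s·A·K.
Right side:
  C = s·A.
  T = kg·s⁻²·A⁻¹.
  So T⁻¹ = kg⁻¹·s²·A.
  Wb = kg·m²·s⁻²·A⁻¹.
  Combining: C·m⁻²·T⁻¹·K·Wb = (s·A) · m⁻² · (kg⁻¹·s²·A) · K · (kg·m²·s⁻²·A⁻¹) = s·A·K.
Both reduce to s·A·K.

Yes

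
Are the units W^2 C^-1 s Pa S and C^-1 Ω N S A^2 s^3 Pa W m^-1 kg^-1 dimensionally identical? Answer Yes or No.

Left side:
  W = J/s (power = energy per time),
      = kg·m²·s⁻³.
  So W² = kg²·m⁴·s⁻⁶.
  C = A·s = s·A (charge = current × time).
  So C⁻¹ = s⁻¹·A⁻¹.
  Pa = N/m² (pressure = force per area),
      = kg·m⁻¹·s⁻².
  S = 1/Ω (conductance is reciprocal resistance),
      = kg⁻¹·m⁻²·s³·A².
  Combining: W²·C⁻¹·s·Pa·S = (kg²·m⁴·s⁻⁶) · (s⁻¹·A⁻¹) · s · (kg·m⁻¹·s⁻²) · (kg⁻¹·m⁻²·s³·A²) = kg²·m·s⁻⁵·A.
Right side:
  C = A·s = s·A (charge = current × time).
  So C⁻¹ = s⁻¹·A⁻¹.
  Ω = V/A (resistance = voltage per current),
      = kg·m²·s⁻³·A⁻².
  N = kg·m/s² = kg·m·s⁻² (force = mass × acceleration).
  S = 1/Ω (conductance is reciprocal resistance),
      = kg⁻¹·m⁻²·s³·A².
  Pa = N/m² (pressure = force per area),
      = kg·m⁻¹·s⁻².
  W = J/s (power = energy per time),
      = kg·m²·s⁻³.
  Combining: C⁻¹·Ω·N·S·A²·s³·Pa·W·m⁻¹·kg⁻¹ = (s⁻¹·A⁻¹) · (kg·m²·s⁻³·A⁻²) · (kg·m·s⁻²) · (kg⁻¹·m⁻²·s³·A²) · A² · s³ · (kg·m⁻¹·s⁻²) · (kg·m²·s⁻³) · m⁻¹ · kg⁻¹ = kg²·m·s⁻⁵·A.
Both reduce to kg²·m·s⁻⁵·A.

Yes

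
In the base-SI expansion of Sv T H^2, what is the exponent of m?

Sv = m²·s⁻².
T = kg·s⁻²·A⁻¹.
H = kg·m²·s⁻²·A⁻².
So H² = kg²·m⁴·s⁻⁴·A⁻⁴.
Combining: Sv·T·H² = (m²·s⁻²) · (kg·s⁻²·A⁻¹) · (kg²·m⁴·s⁻⁴·A⁻⁴) = kg³·m⁶·s⁻⁸·A⁻⁵.
The exponent of m is 6.

6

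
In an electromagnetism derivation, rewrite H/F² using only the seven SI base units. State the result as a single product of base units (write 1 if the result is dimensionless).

kg³·m⁶·s⁻¹⁰·A⁻⁶

F = kg⁻¹·m⁻²·s⁴·A².
So F⁻² = kg²·m⁴·s⁻⁸·A⁻⁴.
H = kg·m²·s⁻²·A⁻².
Combining: F⁻²·H = (kg²·m⁴·s⁻⁸·A⁻⁴) · (kg·m²·s⁻²·A⁻²) = kg³·m⁶·s⁻¹⁰·A⁻⁶.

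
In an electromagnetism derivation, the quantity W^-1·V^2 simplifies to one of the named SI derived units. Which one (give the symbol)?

Ω

W = J/s (power = energy per time),
    = kg·m²·s⁻³.
So W⁻¹ = kg⁻¹·m⁻²·s³.
V = W/A (potential = power per current),
    = kg·m²·s⁻³·A⁻¹.
So V² = kg²·m⁴·s⁻⁶·A⁻².
Combining: W⁻¹·V² = (kg⁻¹·m⁻²·s³) · (kg²·m⁴·s⁻⁶·A⁻²) = kg·m²·s⁻³·A⁻².
kg·m²·s⁻³·A⁻² is the base-SI form of the ohm.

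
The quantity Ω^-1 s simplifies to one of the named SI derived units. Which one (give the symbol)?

F

Ω = V/A (resistance = voltage per current),
    = kg·m²·s⁻³·A⁻².
So Ω⁻¹ = kg⁻¹·m⁻²·s³·A².
Combining: Ω⁻¹·s = (kg⁻¹·m⁻²·s³·A²) · s = kg⁻¹·m⁻²·s⁴·A².
kg⁻¹·m⁻²·s⁴·A² is the base-SI form of the farad.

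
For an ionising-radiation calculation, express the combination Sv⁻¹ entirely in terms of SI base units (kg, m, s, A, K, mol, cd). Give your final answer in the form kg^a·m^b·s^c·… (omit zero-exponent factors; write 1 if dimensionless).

Sv = J/kg (equivalent dose = energy per mass),
    = m²·s⁻².
So Sv⁻¹ = m⁻²·s².

m⁻²·s²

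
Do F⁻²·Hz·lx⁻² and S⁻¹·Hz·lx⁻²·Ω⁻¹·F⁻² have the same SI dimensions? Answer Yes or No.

Yes

Left side:
  F = C/V (capacitance = charge per voltage),
      = A·s/(kg·m²·s⁻³·A⁻¹) (substituting C and V),
      = kg⁻¹·m⁻²·s⁴·A².
  So F⁻² = kg²·m⁴·s⁻⁸·A⁻⁴.
  Hz = 1/s = s⁻¹ (frequency is cycles per second).
  lx = lm/m² (illuminance = luminous flux per area),
      = m⁻²·cd.
  So lx⁻² = m⁴·cd⁻².
  Combining: F⁻²·Hz·lx⁻² = (kg²·m⁴·s⁻⁸·A⁻⁴) · s⁻¹ · (m⁴·cd⁻²) = kg²·m⁸·s⁻⁹·A⁻⁴·cd⁻².
Right side:
  S = 1/Ω (conductance is reciprocal resistance),
      = kg⁻¹·m⁻²·s³·A².
  So S⁻¹ = kg·m²·s⁻³·A⁻².
  Hz = 1/s = s⁻¹ (frequency is cycles per second).
  lx = lm/m² (illuminance = luminous flux per area),
      = m⁻²·cd.
  So lx⁻² = m⁴·cd⁻².
  Ω = V/A (resistance = voltage per current),
      = kg·m²·s⁻³·A⁻².
  So Ω⁻¹ = kg⁻¹·m⁻²·s³·A².
  F = C/V (capacitance = charge per voltage),
      = A·s/(kg·m²·s⁻³·A⁻¹) (substituting C and V),
      = kg⁻¹·m⁻²·s⁴·A².
  So F⁻² = kg²·m⁴·s⁻⁸·A⁻⁴.
  Combining: S⁻¹·Hz·lx⁻²·Ω⁻¹·F⁻² = (kg·m²·s⁻³·A⁻²) · s⁻¹ · (m⁴·cd⁻²) · (kg⁻¹·m⁻²·s³·A²) · (kg²·m⁴·s⁻⁸·A⁻⁴) = kg²·m⁸·s⁻⁹·A⁻⁴·cd⁻².
Both reduce to kg²·m⁸·s⁻⁹·A⁻⁴·cd⁻².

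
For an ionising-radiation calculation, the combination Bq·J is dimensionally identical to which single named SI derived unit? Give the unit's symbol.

Bq = s⁻¹.
J = kg·m²·s⁻².
Combining: Bq·J = s⁻¹ · (kg·m²·s⁻²) = kg·m²·s⁻³.
kg·m²·s⁻³ is the base-SI form of the watt.

W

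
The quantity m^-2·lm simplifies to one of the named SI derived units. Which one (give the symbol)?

lm = cd·sr = cd (luminous flux; sr is dimensionless).
Combining: m⁻²·lm = m⁻² · cd = m⁻²·cd.
m⁻²·cd is the base-SI form of the lux.

lx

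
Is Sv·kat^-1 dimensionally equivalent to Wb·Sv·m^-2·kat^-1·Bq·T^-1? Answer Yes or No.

No

Left side:
  Sv = m²·s⁻².
  kat = s⁻¹·mol.
  So kat⁻¹ = s·mol⁻¹.
  Combining: Sv·kat⁻¹ = (m²·s⁻²) · (s·mol⁻¹) = m²·s⁻¹·mol⁻¹.
Right side:
  Wb = kg·m²·s⁻²·A⁻¹.
  Sv = m²·s⁻².
  kat = s⁻¹·mol.
  So kat⁻¹ = s·mol⁻¹.
  Bq = s⁻¹.
  T = kg·s⁻²·A⁻¹.
  So T⁻¹ = kg⁻¹·s²·A.
  Combining: Wb·Sv·m⁻²·kat⁻¹·Bq·T⁻¹ = (kg·m²·s⁻²·A⁻¹) · (m²·s⁻²) · m⁻² · (s·mol⁻¹) · s⁻¹ · (kg⁻¹·s²·A) = m²·s⁻²·mol⁻¹.
Left is m²·s⁻¹·mol⁻¹; right is m²·s⁻²·mol⁻¹ — different.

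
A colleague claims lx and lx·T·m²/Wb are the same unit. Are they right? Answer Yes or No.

Yes

Left side:
  lx = lm/m² (illuminance = luminous flux per area),
      = m⁻²·cd.
Right side:
  Wb = kg·m²·s⁻²·A⁻¹.
  So Wb⁻¹ = kg⁻¹·m⁻²·s²·A.
  lx = m⁻²·cd.
  T = kg·s⁻²·A⁻¹.
  Combining: Wb⁻¹·lx·T·m² = (kg⁻¹·m⁻²·s²·A) · (m⁻²·cd) · (kg·s⁻²·A⁻¹) · m² = m⁻²·cd.
Both reduce to m⁻²·cd.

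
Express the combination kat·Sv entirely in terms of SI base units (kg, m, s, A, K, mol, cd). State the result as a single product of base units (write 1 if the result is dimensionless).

m²·s⁻³·mol

kat = mol/s = s⁻¹·mol (catalytic activity).
Sv = J/kg (equivalent dose = energy per mass),
    = m²·s⁻².
Combining: kat·Sv = (s⁻¹·mol) · (m²·s⁻²) = m²·s⁻³·mol.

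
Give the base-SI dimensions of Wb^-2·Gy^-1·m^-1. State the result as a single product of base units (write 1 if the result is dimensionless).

kg⁻²·m⁻⁷·s⁶·A²

Wb = V·s (flux: a volt is a weber per second),
    = kg·m²·s⁻²·A⁻¹.
So Wb⁻² = kg⁻²·m⁻⁴·s⁴·A².
Gy = J/kg (absorbed dose = energy per mass),
    = m²·s⁻².
So Gy⁻¹ = m⁻²·s².
Combining: Wb⁻²·Gy⁻¹·m⁻¹ = (kg⁻²·m⁻⁴·s⁴·A²) · (m⁻²·s²) · m⁻¹ = kg⁻²·m⁻⁷·s⁶·A².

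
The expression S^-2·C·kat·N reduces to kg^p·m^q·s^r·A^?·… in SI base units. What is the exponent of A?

-3

S = kg⁻¹·m⁻²·s³·A².
So S⁻² = kg²·m⁴·s⁻⁶·A⁻⁴.
C = s·A.
kat = s⁻¹·mol.
N = kg·m·s⁻².
Combining: S⁻²·C·kat·N = (kg²·m⁴·s⁻⁶·A⁻⁴) · (s·A) · (s⁻¹·mol) · (kg·m·s⁻²) = kg³·m⁵·s⁻⁸·A⁻³·mol.
The exponent of A is -3.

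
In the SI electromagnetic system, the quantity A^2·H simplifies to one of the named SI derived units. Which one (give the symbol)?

H = kg·m²·s⁻²·A⁻².
Combining: A²·H = A² · (kg·m²·s⁻²·A⁻²) = kg·m²·s⁻².
kg·m²·s⁻² is the base-SI form of the joule.

J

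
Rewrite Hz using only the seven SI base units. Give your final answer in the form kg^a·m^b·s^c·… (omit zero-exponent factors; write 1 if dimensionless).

Hz = 1/s = s⁻¹ (frequency is cycles per second).

s⁻¹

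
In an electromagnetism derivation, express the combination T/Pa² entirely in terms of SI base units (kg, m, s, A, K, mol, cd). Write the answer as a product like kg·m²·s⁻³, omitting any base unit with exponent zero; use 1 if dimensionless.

T = Wb/m² (flux density = flux per area),
    = kg·s⁻²·A⁻¹.
Pa = N/m² (pressure = force per area),
    = kg·m⁻¹·s⁻².
So Pa⁻² = kg⁻²·m²·s⁴.
Combining: T·Pa⁻² = (kg·s⁻²·A⁻¹) · (kg⁻²·m²·s⁴) = kg⁻¹·m²·s²·A⁻¹.

kg⁻¹·m²·s²·A⁻¹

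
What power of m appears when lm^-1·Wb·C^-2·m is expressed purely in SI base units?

lm = cd.
So lm⁻¹ = cd⁻¹.
Wb = kg·m²·s⁻²·A⁻¹.
C = s·A.
So C⁻² = s⁻²·A⁻².
Combining: lm⁻¹·Wb·C⁻²·m = cd⁻¹ · (kg·m²·s⁻²·A⁻¹) · (s⁻²·A⁻²) · m = kg·m³·s⁻⁴·A⁻³·cd⁻¹.
The exponent of m is 3.

3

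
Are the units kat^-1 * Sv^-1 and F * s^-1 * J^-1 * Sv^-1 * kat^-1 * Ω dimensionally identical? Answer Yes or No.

No

Left side:
  kat = mol/s = s⁻¹·mol (catalytic activity).
  So kat⁻¹ = s·mol⁻¹.
  Sv = J/kg (equivalent dose = energy per mass),
      = m²·s⁻².
  So Sv⁻¹ = m⁻²·s².
  Combining: kat⁻¹·Sv⁻¹ = (s·mol⁻¹) · (m⁻²·s²) = m⁻²·s³·mol⁻¹.
Right side:
  F = kg⁻¹·m⁻²·s⁴·A².
  J = kg·m²·s⁻².
  So J⁻¹ = kg⁻¹·m⁻²·s².
  Sv = m²·s⁻².
  So Sv⁻¹ = m⁻²·s².
  kat = s⁻¹·mol.
  So kat⁻¹ = s·mol⁻¹.
  Ω = kg·m²·s⁻³·A⁻².
  Combining: F·s⁻¹·J⁻¹·Sv⁻¹·kat⁻¹·Ω = (kg⁻¹·m⁻²·s⁴·A²) · s⁻¹ · (kg⁻¹·m⁻²·s²) · (m⁻²·s²) · (s·mol⁻¹) · (kg·m²·s⁻³·A⁻²) = kg⁻¹·m⁻⁴·s⁵·mol⁻¹.
Left is m⁻²·s³·mol⁻¹; right is kg⁻¹·m⁻⁴·s⁵·mol⁻¹ — different.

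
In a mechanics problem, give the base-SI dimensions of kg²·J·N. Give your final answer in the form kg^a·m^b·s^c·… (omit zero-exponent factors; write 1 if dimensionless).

kg⁴·m³·s⁻⁴

J = kg·m²·s⁻².
N = kg·m·s⁻².
Combining: kg²·J·N = kg² · (kg·m²·s⁻²) · (kg·m·s⁻²) = kg⁴·m³·s⁻⁴.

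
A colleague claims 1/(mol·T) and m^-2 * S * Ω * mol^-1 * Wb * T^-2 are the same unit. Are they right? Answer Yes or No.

Yes

Left side:
  T = kg·s⁻²·A⁻¹.
  So T⁻¹ = kg⁻¹·s²·A.
  Combining: mol⁻¹·T⁻¹ = mol⁻¹ · (kg⁻¹·s²·A) = kg⁻¹·s²·A·mol⁻¹.
Right side:
  S = kg⁻¹·m⁻²·s³·A².
  Ω = kg·m²·s⁻³·A⁻².
  Wb = kg·m²·s⁻²·A⁻¹.
  T = kg·s⁻²·A⁻¹.
  So T⁻² = kg⁻²·s⁴·A².
  Combining: m⁻²·S·Ω·mol⁻¹·Wb·T⁻² = m⁻² · (kg⁻¹·m⁻²·s³·A²) · (kg·m²·s⁻³·A⁻²) · mol⁻¹ · (kg·m²·s⁻²·A⁻¹) · (kg⁻²·s⁴·A²) = kg⁻¹·s²·A·mol⁻¹.
Both reduce to kg⁻¹·s²·A·mol⁻¹.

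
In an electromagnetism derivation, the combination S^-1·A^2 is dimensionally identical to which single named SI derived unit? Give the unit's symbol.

W

S = kg⁻¹·m⁻²·s³·A².
So S⁻¹ = kg·m²·s⁻³·A⁻².
Combining: S⁻¹·A² = (kg·m²·s⁻³·A⁻²) · A² = kg·m²·s⁻³.
kg·m²·s⁻³ is the base-SI form of the watt.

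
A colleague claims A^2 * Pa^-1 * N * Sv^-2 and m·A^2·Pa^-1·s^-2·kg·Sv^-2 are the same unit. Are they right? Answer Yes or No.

Yes

Left side:
  Pa = N/m² (pressure = force per area),
      = kg·m⁻¹·s⁻².
  So Pa⁻¹ = kg⁻¹·m·s².
  N = kg·m/s² = kg·m·s⁻² (force = mass × acceleration).
  Sv = J/kg (equivalent dose = energy per mass),
      = m²·s⁻².
  So Sv⁻² = m⁻⁴·s⁴.
  Combining: A²·Pa⁻¹·N·Sv⁻² = A² · (kg⁻¹·m·s²) · (kg·m·s⁻²) · (m⁻⁴·s⁴) = m⁻²·s⁴·A².
Right side:
  Pa = N/m² (pressure = force per area),
      = kg·m⁻¹·s⁻².
  So Pa⁻¹ = kg⁻¹·m·s².
  Sv = J/kg (equivalent dose = energy per mass),
      = m²·s⁻².
  So Sv⁻² = m⁻⁴·s⁴.
  Combining: m·A²·Pa⁻¹·s⁻²·kg·Sv⁻² = m · A² · (kg⁻¹·m·s²) · s⁻² · kg · (m⁻⁴·s⁴) = m⁻²·s⁴·A².
Both reduce to m⁻²·s⁴·A².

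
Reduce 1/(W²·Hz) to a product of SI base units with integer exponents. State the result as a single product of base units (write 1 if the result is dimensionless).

kg⁻²·m⁻⁴·s⁷

W = kg·m²·s⁻³.
So W⁻² = kg⁻²·m⁻⁴·s⁶.
Hz = s⁻¹.
So Hz⁻¹ = s.
Combining: W⁻²·Hz⁻¹ = (kg⁻²·m⁻⁴·s⁶) · s = kg⁻²·m⁻⁴·s⁷.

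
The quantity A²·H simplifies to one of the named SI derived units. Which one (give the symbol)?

J

H = Wb/A (inductance = flux per current),
    = kg·m²·s⁻²·A⁻².
Combining: A²·H = A² · (kg·m²·s⁻²·A⁻²) = kg·m²·s⁻².
kg·m²·s⁻² is the base-SI form of the joule.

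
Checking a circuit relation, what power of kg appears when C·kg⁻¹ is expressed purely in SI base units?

-1

C = A·s = s·A (charge = current × time).
Combining: C·kg⁻¹ = (s·A) · kg⁻¹ = kg⁻¹·s·A.
The exponent of kg is -1.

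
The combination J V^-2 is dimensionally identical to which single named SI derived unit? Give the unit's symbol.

J = N·m (work = force × distance),
    = kg·m²·s⁻².
V = W/A (potential = power per current),
    = kg·m²·s⁻³·A⁻¹.
So V⁻² = kg⁻²·m⁻⁴·s⁶·A².
Combining: J·V⁻² = (kg·m²·s⁻²) · (kg⁻²·m⁻⁴·s⁶·A²) = kg⁻¹·m⁻²·s⁴·A².
kg⁻¹·m⁻²·s⁴·A² is the base-SI form of the farad.

F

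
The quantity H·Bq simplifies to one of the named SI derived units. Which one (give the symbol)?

H = kg·m²·s⁻²·A⁻².
Bq = s⁻¹.
Combining: H·Bq = (kg·m²·s⁻²·A⁻²) · s⁻¹ = kg·m²·s⁻³·A⁻².
kg·m²·s⁻³·A⁻² is the base-SI form of the ohm.

Ω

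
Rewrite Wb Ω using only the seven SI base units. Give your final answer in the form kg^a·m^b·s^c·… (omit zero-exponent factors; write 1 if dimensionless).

kg²·m⁴·s⁻⁵·A⁻³

Wb = kg·m²·s⁻²·A⁻¹.
Ω = kg·m²·s⁻³·A⁻².
Combining: Wb·Ω = (kg·m²·s⁻²·A⁻¹) · (kg·m²·s⁻³·A⁻²) = kg²·m⁴·s⁻⁵·A⁻³.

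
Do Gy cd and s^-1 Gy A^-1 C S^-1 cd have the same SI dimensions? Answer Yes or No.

Left side:
  Gy = J/kg (absorbed dose = energy per mass),
      = m²·s⁻².
  Combining: Gy·cd = (m²·s⁻²) · cd = m²·s⁻²·cd.
Right side:
  Gy = J/kg (absorbed dose = energy per mass),
      = m²·s⁻².
  C = A·s = s·A (charge = current × time).
  S = 1/Ω (conductance is reciprocal resistance),
      = kg⁻¹·m⁻²·s³·A².
  So S⁻¹ = kg·m²·s⁻³·A⁻².
  Combining: s⁻¹·Gy·A⁻¹·C·S⁻¹·cd = s⁻¹ · (m²·s⁻²) · A⁻¹ · (s·A) · (kg·m²·s⁻³·A⁻²) · cd = kg·m⁴·s⁻⁵·A⁻²·cd.
Left is m²·s⁻²·cd; right is kg·m⁴·s⁻⁵·A⁻²·cd — different.

No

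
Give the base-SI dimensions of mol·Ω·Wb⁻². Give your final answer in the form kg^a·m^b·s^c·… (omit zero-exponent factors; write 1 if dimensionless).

kg⁻¹·m⁻²·s·mol

Ω = V/A (resistance = voltage per current),
    = kg·m²·s⁻³·A⁻².
Wb = V·s (flux: a volt is a weber per second),
    = kg·m²·s⁻²·A⁻¹.
So Wb⁻² = kg⁻²·m⁻⁴·s⁴·A².
Combining: mol·Ω·Wb⁻² = mol · (kg·m²·s⁻³·A⁻²) · (kg⁻²·m⁻⁴·s⁴·A²) = kg⁻¹·m⁻²·s·mol.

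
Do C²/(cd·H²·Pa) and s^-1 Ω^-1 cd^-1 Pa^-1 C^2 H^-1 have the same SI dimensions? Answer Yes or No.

Left side:
  C = s·A.
  So C² = s²·A².
  H = kg·m²·s⁻²·A⁻².
  So H⁻² = kg⁻²·m⁻⁴·s⁴·A⁴.
  Pa = kg·m⁻¹·s⁻².
  So Pa⁻¹ = kg⁻¹·m·s².
  Combining: C²·cd⁻¹·H⁻²·Pa⁻¹ = (s²·A²) · cd⁻¹ · (kg⁻²·m⁻⁴·s⁴·A⁴) · (kg⁻¹·m·s²) = kg⁻³·m⁻³·s⁸·A⁶·cd⁻¹.
Right side:
  Ω = kg·m²·s⁻³·A⁻².
  So Ω⁻¹ = kg⁻¹·m⁻²·s³·A².
  Pa = kg·m⁻¹·s⁻².
  So Pa⁻¹ = kg⁻¹·m·s².
  C = s·A.
  So C² = s²·A².
  H = kg·m²·s⁻²·A⁻².
  So H⁻¹ = kg⁻¹·m⁻²·s²·A².
  Combining: s⁻¹·Ω⁻¹·cd⁻¹·Pa⁻¹·C²·H⁻¹ = s⁻¹ · (kg⁻¹·m⁻²·s³·A²) · cd⁻¹ · (kg⁻¹·m·s²) · (s²·A²) · (kg⁻¹·m⁻²·s²·A²) = kg⁻³·m⁻³·s⁸·A⁶·cd⁻¹.
Both reduce to kg⁻³·m⁻³·s⁸·A⁶·cd⁻¹.

Yes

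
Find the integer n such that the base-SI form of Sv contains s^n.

-2

Sv = m²·s⁻².
The exponent of s is -2.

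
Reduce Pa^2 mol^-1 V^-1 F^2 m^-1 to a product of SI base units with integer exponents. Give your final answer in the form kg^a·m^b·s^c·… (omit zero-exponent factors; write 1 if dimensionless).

kg⁻¹·m⁻⁹·s⁷·A⁵·mol⁻¹

Pa = kg·m⁻¹·s⁻².
So Pa² = kg²·m⁻²·s⁻⁴.
V = kg·m²·s⁻³·A⁻¹.
So V⁻¹ = kg⁻¹·m⁻²·s³·A.
F = kg⁻¹·m⁻²·s⁴·A².
So F² = kg⁻²·m⁻⁴·s⁸·A⁴.
Combining: Pa²·mol⁻¹·V⁻¹·F²·m⁻¹ = (kg²·m⁻²·s⁻⁴) · mol⁻¹ · (kg⁻¹·m⁻²·s³·A) · (kg⁻²·m⁻⁴·s⁸·A⁴) · m⁻¹ = kg⁻¹·m⁻⁹·s⁷·A⁵·mol⁻¹.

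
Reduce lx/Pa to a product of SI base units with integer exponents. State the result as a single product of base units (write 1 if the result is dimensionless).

kg⁻¹·m⁻¹·s²·cd

lx = lm/m² (illuminance = luminous flux per area),
    = m⁻²·cd.
Pa = N/m² (pressure = force per area),
    = kg·m⁻¹·s⁻².
So Pa⁻¹ = kg⁻¹·m·s².
Combining: lx·Pa⁻¹ = (m⁻²·cd) · (kg⁻¹·m·s²) = kg⁻¹·m⁻¹·s²·cd.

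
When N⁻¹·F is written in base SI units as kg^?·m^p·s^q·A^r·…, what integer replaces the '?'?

-2

N = kg·m/s² = kg·m·s⁻² (force = mass × acceleration).
So N⁻¹ = kg⁻¹·m⁻¹·s².
F = C/V (capacitance = charge per voltage),
    = A·s/(kg·m²·s⁻³·A⁻¹) (substituting C and V),
    = kg⁻¹·m⁻²·s⁴·A².
Combining: N⁻¹·F = (kg⁻¹·m⁻¹·s²) · (kg⁻¹·m⁻²·s⁴·A²) = kg⁻²·m⁻³·s⁶·A².
The exponent of kg is -2.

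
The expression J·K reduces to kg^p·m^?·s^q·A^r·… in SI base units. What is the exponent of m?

2

J = kg·m²·s⁻².
Combining: J·K = (kg·m²·s⁻²) · K = kg·m²·s⁻²·K.
The exponent of m is 2.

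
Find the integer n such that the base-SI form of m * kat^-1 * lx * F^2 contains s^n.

kat = s⁻¹·mol.
So kat⁻¹ = s·mol⁻¹.
lx = m⁻²·cd.
F = kg⁻¹·m⁻²·s⁴·A².
So F² = kg⁻²·m⁻⁴·s⁸·A⁴.
Combining: m·kat⁻¹·lx·F² = m · (s·mol⁻¹) · (m⁻²·cd) · (kg⁻²·m⁻⁴·s⁸·A⁴) = kg⁻²·m⁻⁵·s⁹·A⁴·mol⁻¹·cd.
The exponent of s is 9.

9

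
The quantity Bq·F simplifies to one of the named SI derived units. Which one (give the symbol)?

Bq = 1/s = s⁻¹ (activity is decays per second).
F = C/V (capacitance = charge per voltage),
    = A·s/(kg·m²·s⁻³·A⁻¹) (substituting C and V),
    = kg⁻¹·m⁻²·s⁴·A².
Combining: Bq·F = s⁻¹ · (kg⁻¹·m⁻²·s⁴·A²) = kg⁻¹·m⁻²·s³·A².
kg⁻¹·m⁻²·s³·A² is the base-SI form of the siemens.

S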